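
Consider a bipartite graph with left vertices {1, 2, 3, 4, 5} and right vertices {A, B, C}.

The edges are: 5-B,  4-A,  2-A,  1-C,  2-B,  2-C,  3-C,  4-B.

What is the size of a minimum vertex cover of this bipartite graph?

A maximum matching has 3 edges (e.g. 1–C, 2–A, 4–B).
By König's theorem the minimum vertex cover has the same size. One such cover is {A, B, C}.

3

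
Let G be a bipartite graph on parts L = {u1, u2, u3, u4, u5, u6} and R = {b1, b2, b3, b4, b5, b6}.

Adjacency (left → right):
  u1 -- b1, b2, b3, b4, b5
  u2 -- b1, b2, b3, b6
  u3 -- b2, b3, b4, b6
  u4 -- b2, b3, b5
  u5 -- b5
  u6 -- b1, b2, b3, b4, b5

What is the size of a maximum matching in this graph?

For example, pair u1-b4, u2-b2, u3-b6, u4-b3, u5-b5, u6-b1.
All 6 left vertices are matched, so no larger matching exists.

6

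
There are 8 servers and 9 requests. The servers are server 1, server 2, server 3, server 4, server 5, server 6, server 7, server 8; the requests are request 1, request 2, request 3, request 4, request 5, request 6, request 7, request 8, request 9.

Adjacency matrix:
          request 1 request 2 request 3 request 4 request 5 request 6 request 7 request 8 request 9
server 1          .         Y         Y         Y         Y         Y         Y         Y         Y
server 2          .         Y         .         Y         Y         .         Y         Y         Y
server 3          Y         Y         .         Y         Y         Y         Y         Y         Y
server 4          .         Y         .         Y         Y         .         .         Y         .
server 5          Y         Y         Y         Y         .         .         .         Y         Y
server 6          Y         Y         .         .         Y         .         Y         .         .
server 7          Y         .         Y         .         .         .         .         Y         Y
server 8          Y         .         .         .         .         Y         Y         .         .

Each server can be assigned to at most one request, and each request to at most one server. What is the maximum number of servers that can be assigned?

One maximum matching: server 1–request 6, server 2–request 9, server 3–request 4, server 4–request 5, server 5–request 8, server 6–request 2, server 7–request 3, server 8–request 7.
This saturates every server, so 8 is the maximum.

8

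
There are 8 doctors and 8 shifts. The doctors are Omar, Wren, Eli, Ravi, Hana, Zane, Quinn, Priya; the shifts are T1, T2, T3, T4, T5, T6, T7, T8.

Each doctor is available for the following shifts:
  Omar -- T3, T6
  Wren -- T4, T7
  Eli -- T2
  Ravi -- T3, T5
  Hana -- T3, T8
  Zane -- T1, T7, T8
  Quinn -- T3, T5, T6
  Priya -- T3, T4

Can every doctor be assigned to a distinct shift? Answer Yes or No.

Yes

For example, pair Omar→T3, Wren→T7, Eli→T2, Ravi→T5, Hana→T8, Zane→T1, Quinn→T6, Priya→T4.
All 8 doctors are covered.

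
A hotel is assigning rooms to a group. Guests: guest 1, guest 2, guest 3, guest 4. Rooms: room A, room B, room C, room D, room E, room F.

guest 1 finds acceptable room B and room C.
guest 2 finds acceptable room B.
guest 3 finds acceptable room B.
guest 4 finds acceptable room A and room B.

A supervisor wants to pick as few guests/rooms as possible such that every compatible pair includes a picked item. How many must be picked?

3

{guest 1, guest 4, room B} is a vertex cover of size 3: every edge has an endpoint in this set.
No smaller cover exists because guest 1–room C, guest 2–room B, guest 4–room A is a matching of size 3, and a cover must include an endpoint of each of these disjoint edges (König's theorem).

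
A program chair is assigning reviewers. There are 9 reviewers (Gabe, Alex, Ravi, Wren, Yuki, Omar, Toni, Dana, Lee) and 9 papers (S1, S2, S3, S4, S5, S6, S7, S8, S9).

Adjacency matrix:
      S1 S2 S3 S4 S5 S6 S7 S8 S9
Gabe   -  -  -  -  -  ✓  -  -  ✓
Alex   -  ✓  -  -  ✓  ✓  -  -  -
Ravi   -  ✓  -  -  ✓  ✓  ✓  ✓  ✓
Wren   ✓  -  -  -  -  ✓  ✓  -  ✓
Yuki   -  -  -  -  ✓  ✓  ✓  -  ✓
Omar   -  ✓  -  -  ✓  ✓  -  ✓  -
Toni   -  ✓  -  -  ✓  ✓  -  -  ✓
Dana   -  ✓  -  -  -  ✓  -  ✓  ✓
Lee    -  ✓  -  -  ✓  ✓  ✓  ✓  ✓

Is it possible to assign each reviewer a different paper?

The set {Gabe, Alex, Ravi, Yuki, Omar, Toni, Dana, Lee} has only 6 neighbours ({S2, S5, S6, S7, S8, S9}), so by Hall's theorem at most 7 of the 9 reviewers can be matched.
Hence no matching covers every reviewer.

No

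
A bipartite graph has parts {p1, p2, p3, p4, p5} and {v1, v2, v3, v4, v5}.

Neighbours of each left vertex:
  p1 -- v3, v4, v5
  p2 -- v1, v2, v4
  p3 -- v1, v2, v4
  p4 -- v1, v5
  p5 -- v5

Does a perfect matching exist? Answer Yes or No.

Yes

One maximum matching: p1-v3, p2-v2, p3-v4, p4-v1, p5-v5.
Every left vertex is matched, so this is a perfect matching.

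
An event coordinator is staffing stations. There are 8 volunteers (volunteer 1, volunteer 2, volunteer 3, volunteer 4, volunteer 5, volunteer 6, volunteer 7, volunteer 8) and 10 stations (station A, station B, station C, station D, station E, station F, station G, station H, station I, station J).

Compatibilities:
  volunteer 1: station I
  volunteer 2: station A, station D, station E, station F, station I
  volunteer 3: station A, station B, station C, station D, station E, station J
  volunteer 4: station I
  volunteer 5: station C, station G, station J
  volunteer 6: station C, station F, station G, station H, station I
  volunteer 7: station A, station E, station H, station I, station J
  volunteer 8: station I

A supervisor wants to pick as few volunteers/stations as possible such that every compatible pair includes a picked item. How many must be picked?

{volunteer 2, volunteer 3, volunteer 5, volunteer 6, volunteer 7, station I} is a vertex cover of size 6: every edge has an endpoint in this set.
No smaller cover exists because volunteer 1–station I, volunteer 2–station A, volunteer 3–station B, volunteer 5–station C, volunteer 6–station F, volunteer 7–station J is a matching of size 6, and a cover must include an endpoint of each of these disjoint edges (König's theorem).

6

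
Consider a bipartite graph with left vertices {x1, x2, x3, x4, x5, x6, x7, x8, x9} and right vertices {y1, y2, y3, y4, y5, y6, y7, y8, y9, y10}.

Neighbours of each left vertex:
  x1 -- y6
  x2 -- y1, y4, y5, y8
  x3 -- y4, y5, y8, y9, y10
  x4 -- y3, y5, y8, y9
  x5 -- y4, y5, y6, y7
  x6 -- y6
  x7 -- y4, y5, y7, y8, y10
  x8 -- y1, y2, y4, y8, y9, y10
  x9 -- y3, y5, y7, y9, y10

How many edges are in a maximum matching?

One maximum matching: x1→y6, x2→y1, x3→y9, x4→y3, x5→y4, x7→y8, x8→y10, x9→y7.
The set {x1, x6} has only 1 neighbour ({y6}), so by Hall's theorem at most 8 of the 9 left vertices can be matched.

8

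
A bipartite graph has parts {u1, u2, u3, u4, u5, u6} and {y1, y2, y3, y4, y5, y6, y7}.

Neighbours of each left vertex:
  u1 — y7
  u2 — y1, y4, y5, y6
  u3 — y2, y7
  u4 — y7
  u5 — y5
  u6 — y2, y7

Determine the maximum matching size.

For example, pair u1→y7, u2→y1, u3→y2, u5→y5.
The set {u1, u3, u4, u6} has only 2 neighbours ({y2, y7}), so by Hall's theorem at most 4 of the 6 left vertices can be matched.

4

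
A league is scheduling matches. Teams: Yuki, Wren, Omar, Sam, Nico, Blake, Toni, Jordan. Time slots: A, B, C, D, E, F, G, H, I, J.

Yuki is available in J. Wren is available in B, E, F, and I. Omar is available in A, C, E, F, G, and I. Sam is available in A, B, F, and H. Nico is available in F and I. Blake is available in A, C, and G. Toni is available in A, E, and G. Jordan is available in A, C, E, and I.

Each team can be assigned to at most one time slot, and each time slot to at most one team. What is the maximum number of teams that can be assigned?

8

One maximum matching: Yuki→J, Wren→E, Omar→A, Sam→B, Nico→F, Blake→C, Toni→G, Jordan→I.
This saturates every team, so 8 is the maximum.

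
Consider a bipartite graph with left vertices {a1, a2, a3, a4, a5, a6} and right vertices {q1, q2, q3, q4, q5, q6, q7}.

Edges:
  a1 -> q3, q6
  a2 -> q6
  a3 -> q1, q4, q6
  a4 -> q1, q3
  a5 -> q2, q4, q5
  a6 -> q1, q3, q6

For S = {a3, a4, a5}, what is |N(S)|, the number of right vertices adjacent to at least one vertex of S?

The union of neighbours of {a3, a4, a5} is {q1, q2, q3, q4, q5, q6}, which has 6 elements.
Since |N(S)| = 6 ≥ |S| = 3, Hall's condition holds for this subset.

6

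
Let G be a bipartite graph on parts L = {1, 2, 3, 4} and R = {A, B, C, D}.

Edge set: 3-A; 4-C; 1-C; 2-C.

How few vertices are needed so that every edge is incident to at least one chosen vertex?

2

{3, C} is a vertex cover of size 2: every edge has an endpoint in this set.
No smaller cover exists because 1–C, 3–A is a matching of size 2, and a cover must include an endpoint of each of these disjoint edges (König's theorem).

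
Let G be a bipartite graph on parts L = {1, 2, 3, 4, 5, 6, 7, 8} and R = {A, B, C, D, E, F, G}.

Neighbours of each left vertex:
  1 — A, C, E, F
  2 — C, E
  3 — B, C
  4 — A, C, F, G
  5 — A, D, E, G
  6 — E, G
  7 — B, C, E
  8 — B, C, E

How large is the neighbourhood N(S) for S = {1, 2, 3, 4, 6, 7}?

The union of neighbours of {1, 2, 3, 4, 6, 7} is {A, B, C, E, F, G}, which has 6 elements.
Since |N(S)| = 6 ≥ |S| = 6, Hall's condition holds for this subset.

6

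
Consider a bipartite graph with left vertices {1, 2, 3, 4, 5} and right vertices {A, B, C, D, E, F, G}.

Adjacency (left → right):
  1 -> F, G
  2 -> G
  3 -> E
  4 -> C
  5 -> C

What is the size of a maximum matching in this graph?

A valid assignment of size 4: 1–F, 2–G, 3–E, 4–C.
The set {4, 5} has only 1 neighbour ({C}), so by Hall's theorem at most 4 of the 5 left vertices can be matched.

4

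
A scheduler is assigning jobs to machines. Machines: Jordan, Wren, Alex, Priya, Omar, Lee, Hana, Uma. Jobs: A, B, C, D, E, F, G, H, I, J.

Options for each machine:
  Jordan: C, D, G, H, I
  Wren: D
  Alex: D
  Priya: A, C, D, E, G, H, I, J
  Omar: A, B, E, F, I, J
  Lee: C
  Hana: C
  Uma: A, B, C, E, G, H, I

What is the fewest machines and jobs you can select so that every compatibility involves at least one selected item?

6

{Jordan, Priya, Omar, Uma, C, D} is a vertex cover of size 6: every edge has an endpoint in this set.
No smaller cover exists because Jordan–H, Wren–D, Priya–J, Omar–A, Lee–C, Uma–G is a matching of size 6, and a cover must include an endpoint of each of these disjoint edges (König's theorem).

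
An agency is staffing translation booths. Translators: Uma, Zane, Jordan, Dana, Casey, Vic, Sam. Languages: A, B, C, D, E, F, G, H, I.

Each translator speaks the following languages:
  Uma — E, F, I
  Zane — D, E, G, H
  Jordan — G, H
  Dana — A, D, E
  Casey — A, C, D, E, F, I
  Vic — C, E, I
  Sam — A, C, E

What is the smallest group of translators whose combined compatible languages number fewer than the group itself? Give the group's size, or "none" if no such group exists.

A matching saturating every translator exists, for instance Uma→F, Zane→H, Jordan→G, Dana→D, Casey→A, Vic→C, Sam→E.
By Hall's marriage theorem, this means |N(S)| ≥ |S| for every subset S, so no violating subset exists.

none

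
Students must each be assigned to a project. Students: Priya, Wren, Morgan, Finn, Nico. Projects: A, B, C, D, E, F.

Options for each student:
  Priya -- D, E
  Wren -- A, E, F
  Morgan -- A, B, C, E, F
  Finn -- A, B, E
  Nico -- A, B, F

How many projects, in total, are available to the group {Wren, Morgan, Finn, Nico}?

5

The union of neighbours of {Wren, Morgan, Finn, Nico} is {A, B, C, E, F}, which has 5 elements.
Since |N(S)| = 5 ≥ |S| = 4, Hall's condition holds for this subset.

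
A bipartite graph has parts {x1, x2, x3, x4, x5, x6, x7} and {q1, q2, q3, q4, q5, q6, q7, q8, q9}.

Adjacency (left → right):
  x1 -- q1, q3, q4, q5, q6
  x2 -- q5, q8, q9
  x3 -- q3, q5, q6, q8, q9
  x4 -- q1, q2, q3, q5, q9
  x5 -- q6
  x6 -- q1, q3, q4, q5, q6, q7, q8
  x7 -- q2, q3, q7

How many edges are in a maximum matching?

7

One maximum matching: x1–q1, x2–q5, x3–q8, x4–q9, x5–q6, x6–q4, x7–q2.
All 7 left vertices are matched, so no larger matching exists.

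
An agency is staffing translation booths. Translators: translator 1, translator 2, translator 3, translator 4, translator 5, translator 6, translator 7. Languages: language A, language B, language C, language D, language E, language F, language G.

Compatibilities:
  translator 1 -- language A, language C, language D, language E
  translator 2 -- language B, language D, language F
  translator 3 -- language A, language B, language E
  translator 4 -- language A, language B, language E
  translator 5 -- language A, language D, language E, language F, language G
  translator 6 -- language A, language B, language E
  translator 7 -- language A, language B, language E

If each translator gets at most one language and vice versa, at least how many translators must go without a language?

1

A valid assignment of size 6: translator 1-language C, translator 2-language F, translator 3-language E, translator 4-language A, translator 5-language D, translator 6-language B.
The set {translator 3, translator 4, translator 6, translator 7} has only 3 neighbours ({language A, language B, language E}), so by Hall's theorem at most 6 of the 7 translators can be matched.
That matches 6 of the 7, leaving 1 unmatched; no matching can do better.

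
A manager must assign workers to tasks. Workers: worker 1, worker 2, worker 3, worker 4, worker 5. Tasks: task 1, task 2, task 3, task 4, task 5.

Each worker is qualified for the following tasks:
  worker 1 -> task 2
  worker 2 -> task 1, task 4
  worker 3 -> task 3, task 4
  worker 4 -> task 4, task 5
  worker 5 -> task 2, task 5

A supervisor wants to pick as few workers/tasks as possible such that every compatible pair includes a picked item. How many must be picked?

5

The 5 edges worker 1–task 2, worker 2–task 1, worker 3–task 3, worker 4–task 4, worker 5–task 5 form a matching, so any vertex cover needs at least 5 vertices (one per matched edge).
Conversely {worker 1, worker 2, worker 3, worker 4, worker 5} meets every edge and has exactly 5 vertices, so 5 is optimal.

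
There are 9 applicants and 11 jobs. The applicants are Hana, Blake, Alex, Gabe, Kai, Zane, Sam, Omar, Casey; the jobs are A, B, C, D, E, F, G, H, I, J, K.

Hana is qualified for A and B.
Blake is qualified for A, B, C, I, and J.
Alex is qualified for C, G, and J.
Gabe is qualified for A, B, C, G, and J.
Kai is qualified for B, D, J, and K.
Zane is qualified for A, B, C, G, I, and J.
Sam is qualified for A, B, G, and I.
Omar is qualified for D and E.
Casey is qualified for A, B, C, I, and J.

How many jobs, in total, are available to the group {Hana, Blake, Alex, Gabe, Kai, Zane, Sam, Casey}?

8

The union of neighbours of {Hana, Blake, Alex, Gabe, Kai, Zane, Sam, Casey} is {A, B, C, D, G, I, J, K}, which has 8 elements.
Since |N(S)| = 8 ≥ |S| = 8, Hall's condition holds for this subset.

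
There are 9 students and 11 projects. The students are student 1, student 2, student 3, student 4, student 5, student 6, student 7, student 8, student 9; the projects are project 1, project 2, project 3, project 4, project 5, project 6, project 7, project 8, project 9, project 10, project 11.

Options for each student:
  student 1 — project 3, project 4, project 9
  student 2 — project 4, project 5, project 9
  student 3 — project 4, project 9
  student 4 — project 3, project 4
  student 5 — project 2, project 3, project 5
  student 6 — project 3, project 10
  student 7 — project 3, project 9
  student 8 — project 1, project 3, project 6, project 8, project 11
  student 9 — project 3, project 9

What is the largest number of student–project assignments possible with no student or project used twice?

7

For example, pair student 1-project 3, student 2-project 5, student 3-project 9, student 4-project 4, student 5-project 2, student 6-project 10, student 8-project 6.
The set {student 1, student 3, student 4, student 7, student 9} has only 3 neighbours ({project 3, project 4, project 9}), so by Hall's theorem at most 7 of the 9 students can be matched.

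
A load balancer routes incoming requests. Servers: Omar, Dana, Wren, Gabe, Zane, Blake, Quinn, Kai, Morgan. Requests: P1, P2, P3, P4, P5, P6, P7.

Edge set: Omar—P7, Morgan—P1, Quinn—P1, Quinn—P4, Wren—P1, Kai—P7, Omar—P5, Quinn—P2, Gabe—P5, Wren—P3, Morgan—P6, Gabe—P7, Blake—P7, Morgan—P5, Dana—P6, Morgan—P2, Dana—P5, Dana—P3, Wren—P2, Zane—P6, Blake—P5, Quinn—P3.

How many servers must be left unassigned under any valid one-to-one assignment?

For example, pair Omar→P5, Dana→P3, Wren→P2, Gabe→P7, Zane→P6, Quinn→P4, Morgan→P1.
The set {Omar, Gabe, Blake, Kai} has only 2 neighbours ({P5, P7}), so by Hall's theorem at most 7 of the 9 servers can be matched.
That matches 7 of the 9, leaving 2 unmatched; no matching can do better.

2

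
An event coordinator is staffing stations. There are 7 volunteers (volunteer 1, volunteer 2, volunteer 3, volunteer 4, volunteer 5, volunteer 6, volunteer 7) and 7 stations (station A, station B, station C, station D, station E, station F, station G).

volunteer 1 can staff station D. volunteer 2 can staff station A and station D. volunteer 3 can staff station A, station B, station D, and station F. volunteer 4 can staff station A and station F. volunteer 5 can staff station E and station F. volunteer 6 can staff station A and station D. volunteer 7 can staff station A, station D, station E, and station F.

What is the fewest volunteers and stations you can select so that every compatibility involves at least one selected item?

{volunteer 3, station A, station D, station E, station F} is a vertex cover of size 5: every edge has an endpoint in this set.
No smaller cover exists because volunteer 1–station D, volunteer 2–station A, volunteer 3–station B, volunteer 4–station F, volunteer 5–station E is a matching of size 5, and a cover must include an endpoint of each of these disjoint edges (König's theorem).

5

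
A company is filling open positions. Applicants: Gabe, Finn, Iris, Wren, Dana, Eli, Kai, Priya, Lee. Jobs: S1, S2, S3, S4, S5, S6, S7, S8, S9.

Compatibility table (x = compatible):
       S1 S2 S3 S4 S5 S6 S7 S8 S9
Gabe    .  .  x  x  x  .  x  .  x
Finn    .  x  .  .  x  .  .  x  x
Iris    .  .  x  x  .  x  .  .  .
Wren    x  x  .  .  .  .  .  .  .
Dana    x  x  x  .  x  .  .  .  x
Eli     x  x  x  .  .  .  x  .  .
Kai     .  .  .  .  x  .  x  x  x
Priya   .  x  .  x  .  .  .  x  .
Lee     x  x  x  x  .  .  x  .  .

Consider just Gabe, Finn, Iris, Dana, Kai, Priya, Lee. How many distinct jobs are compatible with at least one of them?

The union of neighbours of {Gabe, Finn, Iris, Dana, Kai, Priya, Lee} is {S1, S2, S3, S4, S5, S6, S7, S8, S9}, which has 9 elements.
Since |N(S)| = 9 ≥ |S| = 7, Hall's condition holds for this subset.

9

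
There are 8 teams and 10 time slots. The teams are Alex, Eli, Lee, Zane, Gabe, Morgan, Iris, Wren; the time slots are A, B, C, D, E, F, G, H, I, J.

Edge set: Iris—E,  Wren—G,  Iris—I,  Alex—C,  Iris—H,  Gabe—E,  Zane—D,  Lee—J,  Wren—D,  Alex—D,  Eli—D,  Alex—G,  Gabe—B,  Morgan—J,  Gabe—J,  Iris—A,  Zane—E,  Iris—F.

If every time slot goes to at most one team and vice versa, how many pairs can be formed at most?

A valid assignment of size 7: Alex–C, Eli–D, Lee–J, Zane–E, Gabe–B, Iris–A, Wren–G.
The set {Lee, Morgan} has only 1 neighbour ({J}), so by Hall's theorem at most 7 of the 8 teams can be matched.

7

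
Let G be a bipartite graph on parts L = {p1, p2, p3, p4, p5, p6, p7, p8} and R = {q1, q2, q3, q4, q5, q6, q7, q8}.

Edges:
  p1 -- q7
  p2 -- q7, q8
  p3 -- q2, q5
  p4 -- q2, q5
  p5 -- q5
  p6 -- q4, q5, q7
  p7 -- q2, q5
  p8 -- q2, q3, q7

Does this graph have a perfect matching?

The set {p3, p4, p5, p7} has only 2 neighbours ({q2, q5}), so by Hall's theorem at most 6 of the 8 left vertices can be matched.
Hence no matching covers every left vertex.

No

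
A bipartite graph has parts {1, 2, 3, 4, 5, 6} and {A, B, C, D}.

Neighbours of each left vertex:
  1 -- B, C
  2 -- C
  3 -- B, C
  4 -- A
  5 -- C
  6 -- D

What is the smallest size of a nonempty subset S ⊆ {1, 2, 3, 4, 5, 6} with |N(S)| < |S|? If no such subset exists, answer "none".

2

Take S = {2, 5}. Its neighbourhood is {C}, so |N(S)| = 1 < |S| = 2.
No single vertex violates Hall's condition since each has at least one neighbour, so 2 is the minimum.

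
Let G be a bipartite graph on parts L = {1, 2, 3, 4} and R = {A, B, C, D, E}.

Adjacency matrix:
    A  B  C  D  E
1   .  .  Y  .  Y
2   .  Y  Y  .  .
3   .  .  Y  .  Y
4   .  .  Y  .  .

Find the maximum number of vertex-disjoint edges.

A valid assignment of size 3: 1-C, 2-B, 3-E.
The set {1, 3, 4} has only 2 neighbours ({C, E}), so by Hall's theorem at most 3 of the 4 left vertices can be matched.

3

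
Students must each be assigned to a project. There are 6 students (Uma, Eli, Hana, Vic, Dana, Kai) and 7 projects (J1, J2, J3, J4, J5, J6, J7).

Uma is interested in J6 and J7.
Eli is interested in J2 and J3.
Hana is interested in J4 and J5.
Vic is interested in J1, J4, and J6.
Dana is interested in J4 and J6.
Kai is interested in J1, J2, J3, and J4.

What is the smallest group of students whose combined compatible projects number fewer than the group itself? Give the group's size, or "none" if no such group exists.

none

A matching saturating every student exists, for instance Uma→J7, Eli→J2, Hana→J5, Vic→J1, Dana→J6, Kai→J3.
By Hall's marriage theorem, this means |N(S)| ≥ |S| for every subset S, so no violating subset exists.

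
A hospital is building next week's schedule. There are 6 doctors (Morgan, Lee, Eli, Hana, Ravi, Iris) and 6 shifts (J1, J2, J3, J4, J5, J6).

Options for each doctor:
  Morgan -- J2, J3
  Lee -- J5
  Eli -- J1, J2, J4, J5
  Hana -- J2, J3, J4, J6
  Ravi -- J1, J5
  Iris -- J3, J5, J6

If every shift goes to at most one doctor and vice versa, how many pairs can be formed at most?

For example, pair Morgan→J2, Lee→J5, Eli→J4, Hana→J6, Ravi→J1, Iris→J3.
All 6 doctors are matched, so no larger matching exists.

6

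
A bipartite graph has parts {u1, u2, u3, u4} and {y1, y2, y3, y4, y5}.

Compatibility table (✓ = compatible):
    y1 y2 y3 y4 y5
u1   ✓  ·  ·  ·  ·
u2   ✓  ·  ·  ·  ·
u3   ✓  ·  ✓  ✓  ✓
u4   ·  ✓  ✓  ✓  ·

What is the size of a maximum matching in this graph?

A valid assignment of size 3: u1-y1, u3-y4, u4-y3.
The set {u1, u2} has only 1 neighbour ({y1}), so by Hall's theorem at most 3 of the 4 left vertices can be matched.

3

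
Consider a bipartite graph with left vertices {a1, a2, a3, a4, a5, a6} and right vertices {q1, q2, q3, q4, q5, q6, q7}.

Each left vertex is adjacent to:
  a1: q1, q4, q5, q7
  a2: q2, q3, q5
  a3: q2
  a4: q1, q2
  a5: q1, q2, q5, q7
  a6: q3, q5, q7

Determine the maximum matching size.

6

A valid assignment of size 6: a1–q4, a2–q3, a3–q2, a4–q1, a5–q5, a6–q7.
This saturates every left vertex, so 6 is the maximum.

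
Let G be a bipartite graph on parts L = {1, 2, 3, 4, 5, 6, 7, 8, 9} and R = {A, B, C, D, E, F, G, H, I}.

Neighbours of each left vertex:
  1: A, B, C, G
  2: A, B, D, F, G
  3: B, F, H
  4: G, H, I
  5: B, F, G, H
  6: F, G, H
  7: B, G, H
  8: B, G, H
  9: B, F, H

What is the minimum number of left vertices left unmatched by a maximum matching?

For example, pair 1→C, 2→A, 3→F, 4→I, 5→H, 6→G, 7→B.
The set {3, 5, 6, 7, 8, 9} has only 4 neighbours ({B, F, G, H}), so by Hall's theorem at most 7 of the 9 left vertices can be matched.
That matches 7 of the 9, leaving 2 unmatched; no matching can do better.

2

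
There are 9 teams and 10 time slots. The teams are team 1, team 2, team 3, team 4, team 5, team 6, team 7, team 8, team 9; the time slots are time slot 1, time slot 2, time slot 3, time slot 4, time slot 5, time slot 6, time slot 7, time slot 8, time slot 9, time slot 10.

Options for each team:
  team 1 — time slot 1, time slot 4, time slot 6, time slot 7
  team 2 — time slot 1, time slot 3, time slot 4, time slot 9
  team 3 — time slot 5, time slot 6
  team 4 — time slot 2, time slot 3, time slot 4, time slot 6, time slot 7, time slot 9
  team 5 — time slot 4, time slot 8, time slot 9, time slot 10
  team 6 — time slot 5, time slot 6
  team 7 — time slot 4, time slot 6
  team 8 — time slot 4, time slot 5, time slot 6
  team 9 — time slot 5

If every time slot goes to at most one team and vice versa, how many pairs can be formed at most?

A valid assignment of size 7: team 1→time slot 7, team 2→time slot 9, team 3→time slot 6, team 4→time slot 3, team 5→time slot 10, team 6→time slot 5, team 7→time slot 4.
The set {team 3, team 6, team 7, team 8, team 9} has only 3 neighbours ({time slot 4, time slot 5, time slot 6}), so by Hall's theorem at most 7 of the 9 teams can be matched.

7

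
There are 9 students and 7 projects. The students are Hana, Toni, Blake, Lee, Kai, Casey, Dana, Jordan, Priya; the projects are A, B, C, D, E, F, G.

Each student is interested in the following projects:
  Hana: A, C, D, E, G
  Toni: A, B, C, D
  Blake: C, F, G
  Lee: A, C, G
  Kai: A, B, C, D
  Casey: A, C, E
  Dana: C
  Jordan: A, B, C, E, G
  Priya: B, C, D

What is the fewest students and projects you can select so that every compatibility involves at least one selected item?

The 7 edges Hana–A, Toni–B, Blake–F, Lee–G, Kai–D, Casey–E, Dana–C form a matching, so any vertex cover needs at least 7 vertices (one per matched edge).
Conversely {Blake, A, B, C, D, E, G} meets every edge and has exactly 7 vertices, so 7 is optimal.

7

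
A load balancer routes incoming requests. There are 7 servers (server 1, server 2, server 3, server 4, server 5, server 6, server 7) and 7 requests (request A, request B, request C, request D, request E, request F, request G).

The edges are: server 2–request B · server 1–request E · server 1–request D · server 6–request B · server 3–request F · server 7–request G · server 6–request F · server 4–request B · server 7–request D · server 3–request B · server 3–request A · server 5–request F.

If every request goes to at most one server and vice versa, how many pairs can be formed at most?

5

One maximum matching: server 1-request E, server 2-request B, server 3-request A, server 5-request F, server 7-request G.
The set {server 2, server 4, server 5, server 6} has only 2 neighbours ({request B, request F}), so by Hall's theorem at most 5 of the 7 servers can be matched.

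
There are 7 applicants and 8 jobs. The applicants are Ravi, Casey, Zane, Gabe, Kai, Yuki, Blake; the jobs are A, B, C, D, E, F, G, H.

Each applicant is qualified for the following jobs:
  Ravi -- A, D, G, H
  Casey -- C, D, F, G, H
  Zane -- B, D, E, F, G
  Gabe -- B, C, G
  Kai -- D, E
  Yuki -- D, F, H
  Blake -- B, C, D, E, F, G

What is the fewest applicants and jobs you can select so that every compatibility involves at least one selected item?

{Ravi, Casey, Zane, Gabe, Kai, Yuki, Blake} is a vertex cover of size 7: every edge has an endpoint in this set.
No smaller cover exists because Ravi–H, Casey–C, Zane–E, Gabe–B, Kai–D, Yuki–F, Blake–G is a matching of size 7, and a cover must include an endpoint of each of these disjoint edges (König's theorem).

7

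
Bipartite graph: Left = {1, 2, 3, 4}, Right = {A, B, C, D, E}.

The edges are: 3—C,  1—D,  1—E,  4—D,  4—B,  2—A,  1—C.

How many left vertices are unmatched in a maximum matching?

A valid assignment of size 4: 1–E, 2–A, 3–C, 4–B.
All 4 left vertices are matched, so no larger matching exists.
That matches 4 of the 4, leaving 0 unmatched; no matching can do better.

0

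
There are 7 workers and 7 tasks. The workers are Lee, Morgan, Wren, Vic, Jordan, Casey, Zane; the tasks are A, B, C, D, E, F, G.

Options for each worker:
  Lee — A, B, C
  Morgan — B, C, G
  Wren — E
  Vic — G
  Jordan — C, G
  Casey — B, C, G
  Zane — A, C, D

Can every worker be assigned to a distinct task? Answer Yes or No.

The set {Morgan, Vic, Jordan, Casey} has only 3 neighbours ({B, C, G}), so by Hall's theorem at most 6 of the 7 workers can be matched.
Hence no matching covers every worker.

No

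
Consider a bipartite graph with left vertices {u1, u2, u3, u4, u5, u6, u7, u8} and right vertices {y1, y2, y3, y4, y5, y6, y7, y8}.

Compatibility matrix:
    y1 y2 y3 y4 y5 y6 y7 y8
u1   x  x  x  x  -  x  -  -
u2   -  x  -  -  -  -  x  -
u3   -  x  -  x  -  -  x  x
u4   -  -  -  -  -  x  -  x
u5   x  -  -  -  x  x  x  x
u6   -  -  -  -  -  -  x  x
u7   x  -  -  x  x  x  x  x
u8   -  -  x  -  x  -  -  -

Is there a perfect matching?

Yes

For example, pair u1–y6, u2–y2, u3–y4, u4–y8, u5–y5, u6–y7, u7–y1, u8–y3.
Every left vertex is matched, so this is a perfect matching.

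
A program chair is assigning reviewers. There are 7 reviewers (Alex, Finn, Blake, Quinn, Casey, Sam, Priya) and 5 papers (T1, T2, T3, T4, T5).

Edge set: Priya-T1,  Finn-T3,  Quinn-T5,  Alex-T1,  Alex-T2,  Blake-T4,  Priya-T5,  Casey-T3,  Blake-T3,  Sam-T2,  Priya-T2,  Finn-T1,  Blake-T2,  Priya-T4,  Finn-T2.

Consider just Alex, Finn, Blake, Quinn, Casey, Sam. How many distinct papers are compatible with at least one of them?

The union of neighbours of {Alex, Finn, Blake, Quinn, Casey, Sam} is {T1, T2, T3, T4, T5}, which has 5 elements.
Since |N(S)| = 5 < |S| = 6, Hall's condition fails for this subset.

5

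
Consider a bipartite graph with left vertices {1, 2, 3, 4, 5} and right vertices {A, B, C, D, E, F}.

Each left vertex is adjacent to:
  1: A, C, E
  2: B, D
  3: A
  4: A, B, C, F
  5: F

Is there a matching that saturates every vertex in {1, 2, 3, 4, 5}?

Yes

For example, pair 1–E, 2–D, 3–A, 4–B, 5–F.
All 5 left vertices are covered.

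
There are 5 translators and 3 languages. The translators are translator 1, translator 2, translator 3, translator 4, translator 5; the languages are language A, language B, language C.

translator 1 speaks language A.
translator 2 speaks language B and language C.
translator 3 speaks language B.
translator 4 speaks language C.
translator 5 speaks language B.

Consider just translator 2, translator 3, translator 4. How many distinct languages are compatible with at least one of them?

2

The union of neighbours of {translator 2, translator 3, translator 4} is {language B, language C}, which has 2 elements.
Since |N(S)| = 2 < |S| = 3, Hall's condition fails for this subset.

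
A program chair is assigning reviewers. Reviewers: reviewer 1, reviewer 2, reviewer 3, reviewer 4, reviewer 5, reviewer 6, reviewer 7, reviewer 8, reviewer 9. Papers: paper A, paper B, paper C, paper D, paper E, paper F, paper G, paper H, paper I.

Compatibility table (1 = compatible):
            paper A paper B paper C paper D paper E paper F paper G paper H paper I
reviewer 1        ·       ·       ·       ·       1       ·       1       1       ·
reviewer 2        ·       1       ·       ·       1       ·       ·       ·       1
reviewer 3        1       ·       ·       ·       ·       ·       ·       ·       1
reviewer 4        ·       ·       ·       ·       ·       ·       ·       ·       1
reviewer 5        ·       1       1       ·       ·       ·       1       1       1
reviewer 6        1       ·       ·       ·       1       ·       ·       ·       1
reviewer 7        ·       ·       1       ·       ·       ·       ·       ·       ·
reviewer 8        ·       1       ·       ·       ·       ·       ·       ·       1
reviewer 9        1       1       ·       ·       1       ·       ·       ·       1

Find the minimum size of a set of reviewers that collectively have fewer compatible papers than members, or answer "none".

Take S = {reviewer 2, reviewer 3, reviewer 4, reviewer 6, reviewer 8}. Its neighbourhood is {paper A, paper B, paper E, paper I}, so |N(S)| = 4 < |S| = 5.
Every subset of size less than 5 has at least as many neighbours as members, so 5 is the minimum.

5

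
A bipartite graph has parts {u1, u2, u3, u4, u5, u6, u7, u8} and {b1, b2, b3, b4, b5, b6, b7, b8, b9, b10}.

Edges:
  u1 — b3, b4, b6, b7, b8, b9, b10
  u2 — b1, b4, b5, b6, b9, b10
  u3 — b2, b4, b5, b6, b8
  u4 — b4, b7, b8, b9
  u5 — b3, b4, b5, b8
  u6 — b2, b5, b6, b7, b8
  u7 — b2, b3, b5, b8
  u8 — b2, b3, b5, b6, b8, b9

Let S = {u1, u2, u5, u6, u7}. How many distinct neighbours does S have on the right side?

The union of neighbours of {u1, u2, u5, u6, u7} is {b1, b2, b3, b4, b5, b6, b7, b8, b9, b10}, which has 10 elements.
Since |N(S)| = 10 ≥ |S| = 5, Hall's condition holds for this subset.

10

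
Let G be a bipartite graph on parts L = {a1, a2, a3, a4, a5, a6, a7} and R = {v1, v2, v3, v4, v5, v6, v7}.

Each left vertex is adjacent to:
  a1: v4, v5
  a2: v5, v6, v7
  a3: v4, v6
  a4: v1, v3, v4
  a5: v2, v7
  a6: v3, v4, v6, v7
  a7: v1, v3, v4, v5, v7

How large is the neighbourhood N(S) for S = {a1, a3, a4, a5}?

7

The union of neighbours of {a1, a3, a4, a5} is {v1, v2, v3, v4, v5, v6, v7}, which has 7 elements.
Since |N(S)| = 7 ≥ |S| = 4, Hall's condition holds for this subset.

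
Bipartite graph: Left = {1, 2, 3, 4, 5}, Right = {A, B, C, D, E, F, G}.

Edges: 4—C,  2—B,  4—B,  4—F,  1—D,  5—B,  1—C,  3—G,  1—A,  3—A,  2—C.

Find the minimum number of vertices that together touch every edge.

5

A maximum matching has 5 edges (e.g. 1–D, 2–C, 3–G, 4–F, 5–B).
By König's theorem the minimum vertex cover has the same size. One such cover is {1, 2, 3, 4, 5}.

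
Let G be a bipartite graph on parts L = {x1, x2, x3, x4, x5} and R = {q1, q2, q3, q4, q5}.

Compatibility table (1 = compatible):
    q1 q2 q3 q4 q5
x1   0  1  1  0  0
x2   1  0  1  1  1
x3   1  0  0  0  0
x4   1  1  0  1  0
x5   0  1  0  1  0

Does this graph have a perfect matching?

For example, pair x1→q3, x2→q5, x3→q1, x4→q4, x5→q2.
Every left vertex is matched, so this is a perfect matching.

Yes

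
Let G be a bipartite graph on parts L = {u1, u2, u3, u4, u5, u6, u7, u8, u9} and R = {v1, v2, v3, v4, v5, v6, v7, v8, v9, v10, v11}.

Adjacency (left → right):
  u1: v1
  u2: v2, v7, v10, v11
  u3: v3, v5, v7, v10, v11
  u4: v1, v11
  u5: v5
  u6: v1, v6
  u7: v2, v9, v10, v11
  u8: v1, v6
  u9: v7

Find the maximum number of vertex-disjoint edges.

8

For example, pair u1→v1, u2→v2, u3→v3, u4→v11, u5→v5, u6→v6, u7→v10, u9→v7.
The set {u1, u6, u8} has only 2 neighbours ({v1, v6}), so by Hall's theorem at most 8 of the 9 left vertices can be matched.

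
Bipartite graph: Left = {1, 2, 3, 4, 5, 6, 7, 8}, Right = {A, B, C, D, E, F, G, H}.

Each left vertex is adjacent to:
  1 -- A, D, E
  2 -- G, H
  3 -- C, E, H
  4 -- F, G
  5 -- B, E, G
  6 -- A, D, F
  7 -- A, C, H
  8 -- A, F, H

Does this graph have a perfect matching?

Yes

For example, pair 1→E, 2→H, 3→C, 4→G, 5→B, 6→D, 7→A, 8→F.
Every left vertex is matched, so this is a perfect matching.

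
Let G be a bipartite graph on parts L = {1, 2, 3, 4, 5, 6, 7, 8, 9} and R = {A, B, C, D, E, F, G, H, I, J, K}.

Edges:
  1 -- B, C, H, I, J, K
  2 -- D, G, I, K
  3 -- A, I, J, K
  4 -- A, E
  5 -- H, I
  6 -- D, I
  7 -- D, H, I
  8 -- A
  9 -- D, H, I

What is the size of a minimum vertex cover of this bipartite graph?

{1, 2, 3, 4, 8, D, H, I} is a vertex cover of size 8: every edge has an endpoint in this set.
No smaller cover exists because 1–K, 2–G, 3–J, 4–E, 5–H, 6–I, 7–D, 8–A is a matching of size 8, and a cover must include an endpoint of each of these disjoint edges (König's theorem).

8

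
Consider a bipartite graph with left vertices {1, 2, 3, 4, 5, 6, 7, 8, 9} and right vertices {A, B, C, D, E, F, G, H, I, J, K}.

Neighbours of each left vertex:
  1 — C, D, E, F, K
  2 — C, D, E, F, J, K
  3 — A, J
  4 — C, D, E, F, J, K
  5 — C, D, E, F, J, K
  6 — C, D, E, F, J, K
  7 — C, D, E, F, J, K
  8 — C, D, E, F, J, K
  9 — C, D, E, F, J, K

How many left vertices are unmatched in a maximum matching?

A valid assignment of size 7: 1-C, 2-D, 3-A, 4-F, 5-E, 6-K, 7-J.
The set {1, 2, 4, 5, 6, 7, 8, 9} has only 6 neighbours ({C, D, E, F, J, K}), so by Hall's theorem at most 7 of the 9 left vertices can be matched.
That matches 7 of the 9, leaving 2 unmatched; no matching can do better.

2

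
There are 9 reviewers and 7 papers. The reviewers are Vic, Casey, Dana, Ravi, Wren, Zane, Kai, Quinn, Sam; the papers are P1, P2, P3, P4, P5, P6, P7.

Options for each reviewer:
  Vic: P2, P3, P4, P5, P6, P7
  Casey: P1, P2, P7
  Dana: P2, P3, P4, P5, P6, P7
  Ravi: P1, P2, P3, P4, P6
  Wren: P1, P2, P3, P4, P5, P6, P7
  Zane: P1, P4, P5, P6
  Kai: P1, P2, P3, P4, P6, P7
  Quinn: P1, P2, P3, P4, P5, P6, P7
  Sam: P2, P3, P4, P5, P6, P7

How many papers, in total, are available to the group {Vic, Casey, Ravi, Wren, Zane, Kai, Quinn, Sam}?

7

The union of neighbours of {Vic, Casey, Ravi, Wren, Zane, Kai, Quinn, Sam} is {P1, P2, P3, P4, P5, P6, P7}, which has 7 elements.
Since |N(S)| = 7 < |S| = 8, Hall's condition fails for this subset.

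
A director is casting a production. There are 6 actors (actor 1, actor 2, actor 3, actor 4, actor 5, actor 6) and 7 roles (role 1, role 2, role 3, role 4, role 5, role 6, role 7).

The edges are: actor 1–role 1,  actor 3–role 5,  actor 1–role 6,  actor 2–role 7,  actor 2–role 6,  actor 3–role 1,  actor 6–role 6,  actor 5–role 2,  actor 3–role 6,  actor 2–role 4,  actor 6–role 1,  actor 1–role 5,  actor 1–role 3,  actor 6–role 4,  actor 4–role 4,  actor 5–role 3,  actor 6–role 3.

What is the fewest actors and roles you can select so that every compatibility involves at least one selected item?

6

The 6 edges actor 1–role 5, actor 2–role 7, actor 3–role 1, actor 4–role 4, actor 5–role 2, actor 6–role 3 form a matching, so any vertex cover needs at least 6 vertices (one per matched edge).
Conversely {actor 1, actor 2, actor 3, actor 4, actor 5, actor 6} meets every edge and has exactly 6 vertices, so 6 is optimal.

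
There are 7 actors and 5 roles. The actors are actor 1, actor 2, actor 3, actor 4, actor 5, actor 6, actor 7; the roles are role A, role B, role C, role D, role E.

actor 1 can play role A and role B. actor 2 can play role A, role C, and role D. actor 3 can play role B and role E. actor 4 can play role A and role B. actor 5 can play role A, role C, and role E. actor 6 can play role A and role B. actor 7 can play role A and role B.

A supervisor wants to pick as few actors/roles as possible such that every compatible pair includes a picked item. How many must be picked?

5

A maximum matching has 5 edges (e.g. actor 1–role A, actor 2–role D, actor 3–role E, actor 4–role B, actor 5–role C).
By König's theorem the minimum vertex cover has the same size. One such cover is {actor 2, actor 3, actor 5, role A, role B}.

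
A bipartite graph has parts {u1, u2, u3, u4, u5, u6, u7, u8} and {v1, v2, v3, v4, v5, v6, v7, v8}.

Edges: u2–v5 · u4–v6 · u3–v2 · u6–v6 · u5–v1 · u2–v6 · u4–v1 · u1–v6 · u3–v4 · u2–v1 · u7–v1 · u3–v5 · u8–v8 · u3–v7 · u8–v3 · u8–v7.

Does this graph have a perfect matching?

The set {u1, u4, u5, u6, u7} has only 2 neighbours ({v1, v6}), so by Hall's theorem at most 5 of the 8 left vertices can be matched.
Hence no matching covers every left vertex.

No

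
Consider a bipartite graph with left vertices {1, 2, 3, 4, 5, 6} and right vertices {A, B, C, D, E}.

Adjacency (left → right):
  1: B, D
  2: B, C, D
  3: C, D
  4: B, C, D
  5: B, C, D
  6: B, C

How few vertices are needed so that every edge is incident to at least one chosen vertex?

3

{B, C, D} is a vertex cover of size 3: every edge has an endpoint in this set.
No smaller cover exists because 1–D, 2–B, 3–C is a matching of size 3, and a cover must include an endpoint of each of these disjoint edges (König's theorem).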